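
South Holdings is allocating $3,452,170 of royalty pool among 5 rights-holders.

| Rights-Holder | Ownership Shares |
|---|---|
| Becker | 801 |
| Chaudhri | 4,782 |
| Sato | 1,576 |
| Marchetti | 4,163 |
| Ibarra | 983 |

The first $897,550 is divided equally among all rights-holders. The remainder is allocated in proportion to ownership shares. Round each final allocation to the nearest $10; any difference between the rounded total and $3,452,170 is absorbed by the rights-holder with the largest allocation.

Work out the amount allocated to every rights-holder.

Equal tier: $897,550 ÷ 5 = $179,510 apiece.
Remainder $2,554,620 by ownership shares (total 12,305): Becker 166,294.24 → $166,290; Chaudhri 992,782.84 → $992,780; Sato 327,190.66 → $327,190; Marchetti 864,273.31 → $864,270; Ibarra 204,078.95 → $204,080.
Rounding difference +$10 on remainder applied to Chaudhri.
Totals: Becker $179,510 + $166,290 = $345,800; Chaudhri $179,510 + $992,790 = $1,172,300; Sato $179,510 + $327,190 = $506,700; Marchetti $179,510 + $864,270 = $1,043,780; Ibarra $179,510 + $204,080 = $383,590.

Becker: $345,800 | Chaudhri: $1,172,300 | Sato: $506,700 | Marchetti: $1,043,780 | Ibarra: $383,590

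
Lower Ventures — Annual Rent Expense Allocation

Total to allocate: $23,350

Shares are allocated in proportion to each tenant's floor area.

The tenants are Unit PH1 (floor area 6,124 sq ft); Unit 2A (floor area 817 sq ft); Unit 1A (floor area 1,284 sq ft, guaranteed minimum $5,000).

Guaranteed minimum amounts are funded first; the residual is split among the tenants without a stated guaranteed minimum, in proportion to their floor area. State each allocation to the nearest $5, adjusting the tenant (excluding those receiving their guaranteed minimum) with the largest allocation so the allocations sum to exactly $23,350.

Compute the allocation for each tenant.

Unit PH1: $16,190; Unit 2A: $2,160; Unit 1A: $5,000

Fund the minimums — Unit 1A $5,000. Residual $18,350.
Residual split over remaining floor area 6,941: Unit PH1 16,190.09 → $16,190; Unit 2A 2,159.91 → $2,160.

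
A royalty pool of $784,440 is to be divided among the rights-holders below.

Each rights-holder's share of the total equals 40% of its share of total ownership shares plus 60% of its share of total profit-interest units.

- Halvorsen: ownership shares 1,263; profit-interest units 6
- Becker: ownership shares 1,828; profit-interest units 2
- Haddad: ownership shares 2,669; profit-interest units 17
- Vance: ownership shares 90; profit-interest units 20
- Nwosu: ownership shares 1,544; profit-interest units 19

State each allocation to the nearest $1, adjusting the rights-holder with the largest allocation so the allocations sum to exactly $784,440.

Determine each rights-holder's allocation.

Halvorsen: $97,722; Becker: $92,282; Haddad: $238,284; Vance: $150,902; Nwosu: $205,250

Totals — ownership shares 7,394, profit-interest units 64.
Blended shares (40% ownership shares + 60% profit-interest units): Halvorsen 0.1246; Becker 0.1176; Haddad 0.3038; Vance 0.1924; Nwosu 0.2617.
Unrounded shares: Halvorsen 97,722.14; Becker 92,282.30; Haddad 238,283.33; Vance 150,901.79; Nwosu 205,250.44.
After rounding ($1): Halvorsen $97,722; Becker $92,282; Haddad $238,283; Vance $150,902; Nwosu $205,250. Sum = $784,439.
Difference $784,440 − $784,439 = +$1 applied to largest allocation (Haddad): Haddad becomes $238,284.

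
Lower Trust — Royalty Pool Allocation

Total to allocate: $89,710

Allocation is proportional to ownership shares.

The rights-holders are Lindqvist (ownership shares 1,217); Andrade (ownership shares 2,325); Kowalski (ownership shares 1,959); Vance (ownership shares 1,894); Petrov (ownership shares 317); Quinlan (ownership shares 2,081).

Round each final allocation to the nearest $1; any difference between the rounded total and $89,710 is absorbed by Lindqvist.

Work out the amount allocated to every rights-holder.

Sum of ownership shares: 9,793.
Proportional shares: Lindqvist 1,217/9,793 × $89,710 = 11,148.48; Andrade 2,325/9,793 × $89,710 = 21,298.45; Kowalski 1,959/9,793 × $89,710 = 17,945.66; Vance 1,894/9,793 × $89,710 = 17,350.22; Petrov 317/9,793 × $89,710 = 2,903.92; Quinlan 2,081/9,793 × $89,710 = 19,063.26.
After rounding ($1): Lindqvist $11,148; Andrade $21,298; Kowalski $17,946; Vance $17,350; Petrov $2,904; Quinlan $19,063. Sum = $89,709.
Difference $89,710 − $89,709 = +$1 applied to Lindqvist: Lindqvist becomes $11,149.

Lindqvist: $11,149; Andrade: $21,298; Kowalski: $17,946; Vance: $17,350; Petrov: $2,904; Quinlan: $19,063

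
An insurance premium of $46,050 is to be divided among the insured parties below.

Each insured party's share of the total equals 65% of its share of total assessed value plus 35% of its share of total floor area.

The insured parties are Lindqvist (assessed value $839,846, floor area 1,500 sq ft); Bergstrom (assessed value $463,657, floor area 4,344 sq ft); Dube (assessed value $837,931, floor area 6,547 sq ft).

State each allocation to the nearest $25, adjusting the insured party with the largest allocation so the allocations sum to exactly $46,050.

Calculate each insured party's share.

Lindqvist: $13,700 | Bergstrom: $12,125 | Dube: $20,225

Totals — assessed value 2,141,434, floor area 12,391.
Composite weights (65% assessed value + 35% floor area): Lindqvist 0.2973; Bergstrom 0.2634; Dube 0.4393.
Proportional shares: Lindqvist 13,690.30; Bergstrom 12,131.32; Dube 20,228.38.
After rounding ($25): Lindqvist $13,700; Bergstrom $12,125; Dube $20,225. Sum = $46,050.
Rounded total matches; no reconciliation needed.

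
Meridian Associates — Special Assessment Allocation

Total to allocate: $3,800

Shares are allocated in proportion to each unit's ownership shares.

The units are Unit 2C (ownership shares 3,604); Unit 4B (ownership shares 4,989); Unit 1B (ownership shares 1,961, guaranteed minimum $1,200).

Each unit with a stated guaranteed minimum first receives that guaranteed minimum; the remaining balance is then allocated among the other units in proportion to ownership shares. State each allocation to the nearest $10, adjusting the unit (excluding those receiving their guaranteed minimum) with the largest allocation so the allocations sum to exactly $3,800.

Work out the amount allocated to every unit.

Unit 2C: $1,090 · Unit 4B: $1,510 · Unit 1B: $1,200

Guaranteed amounts: Unit 1B $1,200. Residual $2,600.
Residual split over remaining ownership shares 8,593: Unit 2C 1,090.47 → $1,090; Unit 4B 1,509.53 → $1,510.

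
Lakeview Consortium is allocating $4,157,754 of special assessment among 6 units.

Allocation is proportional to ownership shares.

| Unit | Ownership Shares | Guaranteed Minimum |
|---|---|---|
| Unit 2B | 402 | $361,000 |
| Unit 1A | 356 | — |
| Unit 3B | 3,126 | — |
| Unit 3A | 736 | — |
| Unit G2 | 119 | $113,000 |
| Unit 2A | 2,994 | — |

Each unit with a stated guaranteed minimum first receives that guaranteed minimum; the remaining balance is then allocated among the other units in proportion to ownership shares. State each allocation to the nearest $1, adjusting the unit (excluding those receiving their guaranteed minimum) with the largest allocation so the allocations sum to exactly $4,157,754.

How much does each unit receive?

Fund the minimums — Unit 2B $361,000; Unit G2 $113,000. Residual $3,683,754.
Residual split over remaining ownership shares 7,212: Unit 1A 181,838.11 → $181,838; Unit 3B 1,596,702.02 → $1,596,702; Unit 3A 375,934.96 → $375,935; Unit 2A 1,529,278.91 → $1,529,279.

Unit 2B: $361,000 · Unit 1A: $181,838 · Unit 3B: $1,596,702 · Unit 3A: $375,935 · Unit G2: $113,000 · Unit 2A: $1,529,279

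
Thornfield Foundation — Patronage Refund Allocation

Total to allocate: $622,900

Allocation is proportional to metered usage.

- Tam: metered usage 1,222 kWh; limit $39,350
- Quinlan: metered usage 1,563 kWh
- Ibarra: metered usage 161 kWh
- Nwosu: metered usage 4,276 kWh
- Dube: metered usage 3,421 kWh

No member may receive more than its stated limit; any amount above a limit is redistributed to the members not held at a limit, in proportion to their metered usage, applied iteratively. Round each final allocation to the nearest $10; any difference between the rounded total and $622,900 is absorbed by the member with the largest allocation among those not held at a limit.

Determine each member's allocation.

Sum of metered usage: 10,643.
Pro-rata shares before constraints: Tam 71,519.67; Quinlan 91,477.28; Ibarra 9,422.80; Nwosu 250,260.30; Dube 200,219.95.
Capped: Tam ($39,350); remaining pool $583,550 reallocated over remaining metered usage 9,421.
Redistributed shares: Quinlan 96,814.42 → $96,810; Ibarra 9,972.57 → $9,970; Nwosu 264,861.46 → $264,860; Dube 211,901.56 → $211,900.
Rounding difference +$10 applied to Nwosu → $264,870.

Tam: $39,350; Quinlan: $96,810; Ibarra: $9,970; Nwosu: $264,870; Dube: $211,900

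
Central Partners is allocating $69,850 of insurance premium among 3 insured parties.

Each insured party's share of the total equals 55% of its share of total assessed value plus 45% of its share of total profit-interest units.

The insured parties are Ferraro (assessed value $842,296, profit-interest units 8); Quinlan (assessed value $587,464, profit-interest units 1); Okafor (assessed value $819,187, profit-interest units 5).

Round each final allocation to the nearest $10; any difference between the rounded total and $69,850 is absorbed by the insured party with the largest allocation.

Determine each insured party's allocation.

Ferraro: $32,350 | Quinlan: $12,280 | Okafor: $25,220

Assessed value total 2,248,947; profit-interest units total 14.
Blended shares (55% assessed value + 45% profit-interest units): Ferraro 0.4631; Quinlan 0.1758; Okafor 0.3611.
Proportional shares: Ferraro 32,349.90; Quinlan 12,280.50; Okafor 25,219.60.
After rounding ($10): Ferraro $32,350; Quinlan $12,280; Okafor $25,220. Sum = $69,850.
Rounded total matches; no reconciliation needed.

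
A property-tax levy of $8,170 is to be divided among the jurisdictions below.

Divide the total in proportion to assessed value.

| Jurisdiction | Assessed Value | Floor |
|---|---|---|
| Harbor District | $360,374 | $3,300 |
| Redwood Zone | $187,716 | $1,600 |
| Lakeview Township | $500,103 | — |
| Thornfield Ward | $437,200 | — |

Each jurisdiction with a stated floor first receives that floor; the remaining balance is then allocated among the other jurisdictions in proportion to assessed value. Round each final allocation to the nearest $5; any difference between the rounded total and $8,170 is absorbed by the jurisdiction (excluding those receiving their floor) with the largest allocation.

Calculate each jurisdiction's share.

Fund the minimums — Harbor District $3,300; Redwood Zone $1,600. Residual $3,270.
Residual split over remaining assessed value 937,303: Lakeview Township 1,744.73 → $1,745; Thornfield Ward 1,525.27 → $1,525.

Harbor District: $3,300; Redwood Zone: $1,600; Lakeview Township: $1,745; Thornfield Ward: $1,525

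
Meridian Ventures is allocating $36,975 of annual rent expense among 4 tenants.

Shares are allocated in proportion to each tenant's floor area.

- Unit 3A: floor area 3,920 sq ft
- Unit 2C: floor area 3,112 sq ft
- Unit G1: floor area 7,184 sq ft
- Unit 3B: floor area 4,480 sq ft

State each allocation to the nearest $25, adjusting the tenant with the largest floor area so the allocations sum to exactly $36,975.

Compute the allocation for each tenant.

Unit 3A: $7,750 | Unit 2C: $6,150 | Unit G1: $14,225 | Unit 3B: $8,850

Combined floor area = 3,920 + 3,112 + 7,184 + 4,480 = 18,696.
Raw shares: Unit 3A 7,752.57; Unit 2C 6,154.59; Unit G1 14,207.77; Unit 3B 8,860.08.
At nearest $25: Unit 3A $7,750; Unit 2C $6,150; Unit G1 $14,200; Unit 3B $8,850. Sum = $36,950.
Difference $36,975 − $36,950 = +$25 applied to largest floor area (Unit G1): Unit G1 becomes $14,225.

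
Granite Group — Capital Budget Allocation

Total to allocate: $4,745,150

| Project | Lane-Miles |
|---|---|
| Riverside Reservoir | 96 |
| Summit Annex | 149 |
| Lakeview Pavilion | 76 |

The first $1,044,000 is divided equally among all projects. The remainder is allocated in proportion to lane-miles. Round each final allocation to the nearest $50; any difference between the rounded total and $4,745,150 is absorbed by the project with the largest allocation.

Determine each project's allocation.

Equal tier: $1,044,000 ÷ 3 = $348,000 apiece.
Remainder $3,701,150 by lane-miles (total 321): Riverside Reservoir 1,106,885.98 → $1,106,900; Summit Annex 1,717,979.28 → $1,718,000; Lakeview Pavilion 876,284.74 → $876,300.
Rounding difference −$50 on remainder applied to Summit Annex.
Totals: Riverside Reservoir $348,000 + $1,106,900 = $1,454,900; Summit Annex $348,000 + $1,717,950 = $2,065,950; Lakeview Pavilion $348,000 + $876,300 = $1,224,300.

Riverside Reservoir: $1,454,900 · Summit Annex: $2,065,950 · Lakeview Pavilion: $1,224,300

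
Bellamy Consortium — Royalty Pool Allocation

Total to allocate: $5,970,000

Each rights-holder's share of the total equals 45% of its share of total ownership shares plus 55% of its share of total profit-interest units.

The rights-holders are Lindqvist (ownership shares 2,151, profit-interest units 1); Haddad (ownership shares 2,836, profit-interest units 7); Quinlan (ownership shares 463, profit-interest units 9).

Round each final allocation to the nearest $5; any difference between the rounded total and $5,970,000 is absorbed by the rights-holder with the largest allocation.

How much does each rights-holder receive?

Totals — ownership shares 5,450, profit-interest units 17.
Composite weights (45% ownership shares + 55% profit-interest units): Lindqvist 0.2100; Haddad 0.4606; Quinlan 0.3294.
Unrounded shares: Lindqvist 1,253,451.92; Haddad 2,749,995.28; Quinlan 1,966,552.80.
Rounded to nearest $5: Lindqvist $1,253,450; Haddad $2,749,995; Quinlan $1,966,555. Sum = $5,970,000.
Sum already equals the total — no adjustment.

Lindqvist: $1,253,450; Haddad: $2,749,995; Quinlan: $1,966,555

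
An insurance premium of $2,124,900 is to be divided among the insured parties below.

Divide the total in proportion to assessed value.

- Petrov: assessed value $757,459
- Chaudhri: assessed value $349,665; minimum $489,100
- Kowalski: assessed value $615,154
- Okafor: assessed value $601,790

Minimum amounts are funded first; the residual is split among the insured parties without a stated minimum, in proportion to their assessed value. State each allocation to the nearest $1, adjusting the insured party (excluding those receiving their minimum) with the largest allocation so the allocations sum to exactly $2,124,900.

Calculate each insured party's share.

Guaranteed amounts: Chaudhri $489,100. Remaining pool $1,635,800.
Remaining pool split over remaining assessed value 1,974,403: Petrov 627,557.51 → $627,558; Kowalski 509,657.31 → $509,657; Okafor 498,585.18 → $498,585.

Petrov: $627,558; Chaudhri: $489,100; Kowalski: $509,657; Okafor: $498,585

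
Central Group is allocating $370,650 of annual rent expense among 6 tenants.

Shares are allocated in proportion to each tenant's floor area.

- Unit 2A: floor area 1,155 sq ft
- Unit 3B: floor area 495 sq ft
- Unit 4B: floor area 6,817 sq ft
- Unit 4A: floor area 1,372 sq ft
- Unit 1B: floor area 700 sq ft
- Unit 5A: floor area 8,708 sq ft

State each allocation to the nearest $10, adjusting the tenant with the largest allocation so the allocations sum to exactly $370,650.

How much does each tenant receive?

Floor area total: 19,247.
Raw shares: Unit 2A 1,155/19,247 × $370,650 = 22,242.47; Unit 3B 495/19,247 × $370,650 = 9,532.49; Unit 4B 6,817/19,247 × $370,650 = 131,278.70; Unit 4A 1,372/19,247 × $370,650 = 26,421.35; Unit 1B 700/19,247 × $370,650 = 13,480.28; Unit 5A 8,708/19,247 × $370,650 = 167,694.72.
After rounding ($10): Unit 2A $22,240; Unit 3B $9,530; Unit 4B $131,280; Unit 4A $26,420; Unit 1B $13,480; Unit 5A $167,690. Sum = $370,640.
Difference $370,650 − $370,640 = +$10 applied to largest allocation (Unit 5A): Unit 5A becomes $167,700.

Unit 2A: $22,240 · Unit 3B: $9,530 · Unit 4B: $131,280 · Unit 4A: $26,420 · Unit 1B: $13,480 · Unit 5A: $167,700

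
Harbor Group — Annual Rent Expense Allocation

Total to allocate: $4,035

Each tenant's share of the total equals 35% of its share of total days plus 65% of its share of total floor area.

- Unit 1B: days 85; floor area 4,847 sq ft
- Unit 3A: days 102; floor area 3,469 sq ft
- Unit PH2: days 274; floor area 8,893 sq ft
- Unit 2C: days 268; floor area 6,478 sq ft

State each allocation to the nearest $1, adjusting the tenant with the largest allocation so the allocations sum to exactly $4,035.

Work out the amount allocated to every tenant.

Totals — days 729, floor area 23,687.
Blended shares (35% days + 65% floor area): Unit 1B 0.1738; Unit 3A 0.1442; Unit PH2 0.3756; Unit 2C 0.3064.
Raw shares: Unit 1B 701.35; Unit 3A 581.70; Unit PH2 1,515.48; Unit 2C 1,236.46.
At nearest $1: Unit 1B $701; Unit 3A $582; Unit PH2 $1,515; Unit 2C $1,236. Sum = $4,034.
Difference $4,035 − $4,034 = +$1 applied to largest allocation (Unit PH2): Unit PH2 becomes $1,516.

Unit 1B: $701; Unit 3A: $582; Unit PH2: $1,516; Unit 2C: $1,236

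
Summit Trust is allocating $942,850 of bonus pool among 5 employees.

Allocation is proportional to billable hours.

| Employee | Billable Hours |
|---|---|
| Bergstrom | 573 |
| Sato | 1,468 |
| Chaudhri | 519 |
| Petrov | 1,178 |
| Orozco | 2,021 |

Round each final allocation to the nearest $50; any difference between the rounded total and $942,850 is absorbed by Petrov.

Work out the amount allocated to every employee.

Bergstrom: $93,800 · Sato: $240,350 · Chaudhri: $84,950 · Petrov: $192,900 · Orozco: $330,850

Combined billable hours = 5,759.
Raw shares: Bergstrom 573/5,759 × $942,850 = 93,810.22; Sato 1,468/5,759 × $942,850 = 240,337.52; Chaudhri 519/5,759 × $942,850 = 84,969.47; Petrov 1,178/5,759 × $942,850 = 192,859.40; Orozco 2,021/5,759 × $942,850 = 330,873.39.
Rounded to nearest $50: Bergstrom $93,800; Sato $240,350; Chaudhri $84,950; Petrov $192,850; Orozco $330,850. Sum = $942,800.
Difference $942,850 − $942,800 = +$50 applied to Petrov: Petrov becomes $192,900.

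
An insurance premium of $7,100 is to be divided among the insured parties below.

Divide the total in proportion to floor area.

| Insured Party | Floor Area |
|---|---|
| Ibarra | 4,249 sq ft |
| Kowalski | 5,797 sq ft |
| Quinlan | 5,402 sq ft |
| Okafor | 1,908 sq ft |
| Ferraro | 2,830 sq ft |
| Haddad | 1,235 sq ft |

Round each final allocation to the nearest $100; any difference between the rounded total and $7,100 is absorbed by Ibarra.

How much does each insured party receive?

Floor area total: 21,421.
Raw shares: Ibarra 4,249/21,421 × $7,100 = 1,408.33; Kowalski 5,797/21,421 × $7,100 = 1,921.42; Quinlan 5,402/21,421 × $7,100 = 1,790.50; Okafor 1,908/21,421 × $7,100 = 632.41; Ferraro 2,830/21,421 × $7,100 = 938.00; Haddad 1,235/21,421 × $7,100 = 409.34.
At nearest $100: Ibarra $1,400; Kowalski $1,900; Quinlan $1,800; Okafor $600; Ferraro $900; Haddad $400. Sum = $7,000.
Difference $7,100 − $7,000 = +$100 applied to Ibarra: Ibarra becomes $1,500.

Ibarra: $1,500 · Kowalski: $1,900 · Quinlan: $1,800 · Okafor: $600 · Ferraro: $900 · Haddad: $400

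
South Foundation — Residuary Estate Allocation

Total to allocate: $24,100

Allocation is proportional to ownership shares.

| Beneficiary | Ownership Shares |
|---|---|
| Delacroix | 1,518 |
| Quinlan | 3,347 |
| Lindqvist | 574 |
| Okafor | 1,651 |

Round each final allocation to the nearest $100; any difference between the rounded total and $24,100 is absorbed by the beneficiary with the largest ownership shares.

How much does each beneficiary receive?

Delacroix: $5,200; Quinlan: $11,300; Lindqvist: $2,000; Okafor: $5,600

Combined ownership shares = 7,090.
Proportional shares: Delacroix 1,518/7,090 × $24,100 = 5,159.92; Quinlan 3,347/7,090 × $24,100 = 11,376.97; Lindqvist 574/7,090 × $24,100 = 1,951.11; Okafor 1,651/7,090 × $24,100 = 5,612.00.
Rounded to nearest $100: Delacroix $5,200; Quinlan $11,400; Lindqvist $2,000; Okafor $5,600. Sum = $24,200.
Difference $24,100 − $24,200 = −$100 applied to largest ownership shares (Quinlan): Quinlan becomes $11,300.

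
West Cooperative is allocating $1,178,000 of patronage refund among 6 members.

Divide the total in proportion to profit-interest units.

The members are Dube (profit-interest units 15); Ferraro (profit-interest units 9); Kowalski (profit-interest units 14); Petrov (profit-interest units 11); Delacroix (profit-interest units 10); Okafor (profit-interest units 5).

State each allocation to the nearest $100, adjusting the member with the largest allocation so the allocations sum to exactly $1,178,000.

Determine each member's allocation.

Combined profit-interest units = 64.
Raw shares: Dube 15/64 × $1,178,000 = 276,093.75; Ferraro 9/64 × $1,178,000 = 165,656.25; Kowalski 14/64 × $1,178,000 = 257,687.50; Petrov 11/64 × $1,178,000 = 202,468.75; Delacroix 10/64 × $1,178,000 = 184,062.50; Okafor 5/64 × $1,178,000 = 92,031.25.
After rounding ($100): Dube $276,100; Ferraro $165,700; Kowalski $257,700; Petrov $202,500; Delacroix $184,100; Okafor $92,000. Sum = $1,178,100.
Difference $1,178,000 − $1,178,100 = −$100 applied to largest allocation (Dube): Dube becomes $276,000.

Dube: $276,000; Ferraro: $165,700; Kowalski: $257,700; Petrov: $202,500; Delacroix: $184,100; Okafor: $92,000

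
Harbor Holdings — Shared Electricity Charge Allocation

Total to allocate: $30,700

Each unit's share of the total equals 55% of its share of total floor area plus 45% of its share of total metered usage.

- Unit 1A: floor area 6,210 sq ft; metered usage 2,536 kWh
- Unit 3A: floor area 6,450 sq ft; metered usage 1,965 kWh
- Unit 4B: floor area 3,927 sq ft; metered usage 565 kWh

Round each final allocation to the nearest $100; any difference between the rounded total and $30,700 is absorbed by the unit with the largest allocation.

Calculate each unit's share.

Unit 1A: $13,300 · Unit 3A: $11,900 · Unit 4B: $5,500

Totals — floor area 16,587, metered usage 5,066.
Blended shares (55% floor area + 45% metered usage): Unit 1A 0.4312; Unit 3A 0.3884; Unit 4B 0.1804.
Raw shares: Unit 1A 13,237.25; Unit 3A 11,924.44; Unit 4B 5,538.31.
Rounded to nearest $100: Unit 1A $13,200; Unit 3A $11,900; Unit 4B $5,500. Sum = $30,600.
Difference $30,700 − $30,600 = +$100 applied to largest allocation (Unit 1A): Unit 1A becomes $13,300.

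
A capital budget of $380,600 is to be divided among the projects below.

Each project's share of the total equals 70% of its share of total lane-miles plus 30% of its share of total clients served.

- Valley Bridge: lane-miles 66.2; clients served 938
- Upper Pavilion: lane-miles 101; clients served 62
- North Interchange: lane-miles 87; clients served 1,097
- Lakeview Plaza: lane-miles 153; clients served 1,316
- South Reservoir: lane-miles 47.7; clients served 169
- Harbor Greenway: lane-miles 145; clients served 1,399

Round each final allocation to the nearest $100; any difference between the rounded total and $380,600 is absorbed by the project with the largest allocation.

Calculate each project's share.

Valley Bridge: $50,900 | Upper Pavilion: $46,300 | North Interchange: $63,800 | Lakeview Plaza: $98,000 | South Reservoir: $25,100 | Harbor Greenway: $96,500

Lane-miles total 599.9; clients served total 4,981.
Combined weights (70% lane-miles + 30% clients served): Valley Bridge 0.1337; Upper Pavilion 0.1216; North Interchange 0.1676; Lakeview Plaza 0.2578; South Reservoir 0.0658; Harbor Greenway 0.2535.
Proportional shares: Valley Bridge 50,901.78; Upper Pavilion 46,276.08; North Interchange 63,783.99; Lakeview Plaza 98,115.23; South Reservoir 25,057.93; Harbor Greenway 96,464.99.
Rounded to nearest $100: Valley Bridge $50,900; Upper Pavilion $46,300; North Interchange $63,800; Lakeview Plaza $98,100; South Reservoir $25,100; Harbor Greenway $96,500. Sum = $380,700.
Difference $380,600 − $380,700 = −$100 applied to largest allocation (Lakeview Plaza): Lakeview Plaza becomes $98,000.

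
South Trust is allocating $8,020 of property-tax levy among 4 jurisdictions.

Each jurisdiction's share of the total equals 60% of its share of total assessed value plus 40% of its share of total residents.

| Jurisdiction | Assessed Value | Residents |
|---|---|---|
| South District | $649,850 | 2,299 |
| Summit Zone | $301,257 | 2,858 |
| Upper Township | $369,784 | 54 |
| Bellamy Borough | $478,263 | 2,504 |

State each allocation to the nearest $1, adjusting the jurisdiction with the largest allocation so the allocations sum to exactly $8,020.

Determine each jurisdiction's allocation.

Totals — assessed value 1,799,154, residents 7,715.
Composite weights (60% assessed value + 40% residents): South District 0.3359; Summit Zone 0.2486; Upper Township 0.1261; Bellamy Borough 0.2893.
Pro-rata amounts: South District 2,694.04; Summit Zone 1,994.13; Upper Township 1,011.47; Bellamy Borough 2,320.35.
Rounded to nearest $1: South District $2,694; Summit Zone $1,994; Upper Township $1,011; Bellamy Borough $2,320. Sum = $8,019.
Difference $8,020 − $8,019 = +$1 applied to largest allocation (South District): South District becomes $2,695.

South District: $2,695 | Summit Zone: $1,994 | Upper Township: $1,011 | Bellamy Borough: $2,320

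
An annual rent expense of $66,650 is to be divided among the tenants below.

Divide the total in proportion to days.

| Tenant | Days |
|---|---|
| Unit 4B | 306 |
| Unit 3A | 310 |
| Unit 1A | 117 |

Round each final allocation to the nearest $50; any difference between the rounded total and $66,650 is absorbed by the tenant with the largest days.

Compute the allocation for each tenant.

Unit 4B: $27,800 · Unit 3A: $28,200 · Unit 1A: $10,650

Total days = 306 + 310 + 117 = 733.
Unrounded shares: Unit 4B 27,823.87; Unit 3A 28,187.59; Unit 1A 10,638.54.
Rounded to nearest $50: Unit 4B $27,800; Unit 3A $28,200; Unit 1A $10,650. Sum = $66,650.
No rounding difference to absorb.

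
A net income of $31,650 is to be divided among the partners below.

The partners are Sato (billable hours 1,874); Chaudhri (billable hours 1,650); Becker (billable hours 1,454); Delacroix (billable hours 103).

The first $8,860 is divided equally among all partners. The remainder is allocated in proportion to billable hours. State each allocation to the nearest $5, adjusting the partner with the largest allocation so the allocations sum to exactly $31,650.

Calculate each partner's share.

Sato: $10,625 · Chaudhri: $9,615 · Becker: $8,735 · Delacroix: $2,675

$8,860 shared equally gives $2,215 per partner.
Remainder $22,790 by billable hours (total 5,081): Sato 8,405.52 → $8,405; Chaudhri 7,400.81 → $7,400; Becker 6,521.68 → $6,520; Delacroix 461.99 → $460.
Rounding difference +$5 on remainder applied to Sato.
Totals: Sato $2,215 + $8,410 = $10,625; Chaudhri $2,215 + $7,400 = $9,615; Becker $2,215 + $6,520 = $8,735; Delacroix $2,215 + $460 = $2,675.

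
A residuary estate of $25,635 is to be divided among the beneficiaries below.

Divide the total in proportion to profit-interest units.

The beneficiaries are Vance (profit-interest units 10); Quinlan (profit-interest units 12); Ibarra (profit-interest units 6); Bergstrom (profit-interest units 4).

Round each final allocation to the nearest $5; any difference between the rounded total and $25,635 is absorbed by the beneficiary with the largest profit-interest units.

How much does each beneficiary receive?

Vance: $8,010 · Quinlan: $9,615 · Ibarra: $4,805 · Bergstrom: $3,205

Total profit-interest units = 10 + 12 + 6 + 4 = 32.
Unrounded shares: Vance 8,010.94; Quinlan 9,613.12; Ibarra 4,806.56; Bergstrom 3,204.38.
At nearest $5: Vance $8,010; Quinlan $9,615; Ibarra $4,805; Bergstrom $3,205. Sum = $25,635.
No rounding difference to absorb.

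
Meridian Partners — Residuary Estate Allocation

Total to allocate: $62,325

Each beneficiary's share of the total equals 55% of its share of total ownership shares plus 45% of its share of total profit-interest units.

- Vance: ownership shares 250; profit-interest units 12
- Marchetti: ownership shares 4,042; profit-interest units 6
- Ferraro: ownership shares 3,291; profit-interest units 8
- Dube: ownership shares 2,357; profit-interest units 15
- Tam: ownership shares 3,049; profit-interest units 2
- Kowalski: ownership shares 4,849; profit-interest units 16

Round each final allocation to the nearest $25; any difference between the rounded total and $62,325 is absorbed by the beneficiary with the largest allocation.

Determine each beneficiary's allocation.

Vance: $6,175 | Marchetti: $10,625 | Ferraro: $10,125 | Dube: $11,650 | Tam: $6,800 | Kowalski: $16,950

Ownership shares total 17,838; profit-interest units total 59.
Combined weights (55% ownership shares + 45% profit-interest units): Vance 0.0992; Marchetti 0.1704; Ferraro 0.1625; Dube 0.1871; Tam 0.1093; Kowalski 0.2715.
Unrounded shares: Vance 6,184.74; Marchetti 10,619.55; Ferraro 10,127.10; Dube 11,659.78; Tam 6,809.89; Kowalski 16,923.94.
Rounded to nearest $25: Vance $6,175; Marchetti $10,625; Ferraro $10,125; Dube $11,650; Tam $6,800; Kowalski $16,925. Sum = $62,300.
Difference $62,325 − $62,300 = +$25 applied to largest allocation (Kowalski): Kowalski becomes $16,950.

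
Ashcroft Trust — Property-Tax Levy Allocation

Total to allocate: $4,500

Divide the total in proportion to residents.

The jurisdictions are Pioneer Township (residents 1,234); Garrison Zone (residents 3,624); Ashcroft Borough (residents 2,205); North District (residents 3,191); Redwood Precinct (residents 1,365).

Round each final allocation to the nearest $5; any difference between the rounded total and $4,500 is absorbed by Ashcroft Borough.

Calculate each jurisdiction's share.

Total residents = 11,619.
Unrounded shares: Pioneer Township 1,234/11,619 × $4,500 = 477.92; Garrison Zone 3,624/11,619 × $4,500 = 1,403.56; Ashcroft Borough 2,205/11,619 × $4,500 = 853.99; North District 3,191/11,619 × $4,500 = 1,235.86; Redwood Precinct 1,365/11,619 × $4,500 = 528.66.
Rounded to nearest $5: Pioneer Township $480; Garrison Zone $1,405; Ashcroft Borough $855; North District $1,235; Redwood Precinct $530. Sum = $4,505.
Difference $4,500 − $4,505 = −$5 applied to Ashcroft Borough: Ashcroft Borough becomes $850.

Pioneer Township: $480; Garrison Zone: $1,405; Ashcroft Borough: $850; North District: $1,235; Redwood Precinct: $530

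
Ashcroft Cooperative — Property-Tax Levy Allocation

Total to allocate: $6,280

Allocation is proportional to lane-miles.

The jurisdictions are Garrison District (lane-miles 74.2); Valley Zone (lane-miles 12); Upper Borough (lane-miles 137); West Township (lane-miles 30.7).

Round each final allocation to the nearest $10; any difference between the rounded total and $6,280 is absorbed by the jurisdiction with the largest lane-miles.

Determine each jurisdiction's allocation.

Total lane-miles = 253.9.
Proportional shares: Garrison District 74.2/253.9 × $6,280 = 1,835.27; Valley Zone 12/253.9 × $6,280 = 296.81; Upper Borough 137/253.9 × $6,280 = 3,388.58; West Township 30.7/253.9 × $6,280 = 759.34.
At nearest $10: Garrison District $1,840; Valley Zone $300; Upper Borough $3,390; West Township $760. Sum = $6,290.
Difference $6,280 − $6,290 = −$10 applied to largest lane-miles (Upper Borough): Upper Borough becomes $3,380.

Garrison District: $1,840 · Valley Zone: $300 · Upper Borough: $3,380 · West Township: $760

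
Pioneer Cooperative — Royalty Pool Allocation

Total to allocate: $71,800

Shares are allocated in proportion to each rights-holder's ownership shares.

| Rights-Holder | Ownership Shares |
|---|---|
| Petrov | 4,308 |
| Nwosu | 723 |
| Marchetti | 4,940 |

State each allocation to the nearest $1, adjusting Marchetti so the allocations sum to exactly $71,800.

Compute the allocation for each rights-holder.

Ownership shares total: 9,971.
Unrounded shares: Petrov 4,308/9,971 × $71,800 = 31,021.40; Nwosu 723/9,971 × $71,800 = 5,206.24; Marchetti 4,940/9,971 × $71,800 = 35,572.36.
After rounding ($1): Petrov $31,021; Nwosu $5,206; Marchetti $35,572. Sum = $71,799.
Difference $71,800 − $71,799 = +$1 applied to Marchetti: Marchetti becomes $35,573.

Petrov: $31,021 · Nwosu: $5,206 · Marchetti: $35,573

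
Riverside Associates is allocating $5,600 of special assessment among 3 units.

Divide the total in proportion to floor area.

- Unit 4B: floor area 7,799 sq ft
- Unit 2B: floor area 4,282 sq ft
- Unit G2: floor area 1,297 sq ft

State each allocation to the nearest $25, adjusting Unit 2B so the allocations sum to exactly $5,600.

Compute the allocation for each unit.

Combined floor area = 13,378.
Pro-rata amounts: Unit 4B 7,799/13,378 × $5,600 = 3,264.64; Unit 2B 4,282/13,378 × $5,600 = 1,792.44; Unit G2 1,297/13,378 × $5,600 = 542.92.
At nearest $25: Unit 4B $3,275; Unit 2B $1,800; Unit G2 $550. Sum = $5,625.
Difference $5,600 − $5,625 = −$25 applied to Unit 2B: Unit 2B becomes $1,775.

Unit 4B: $3,275; Unit 2B: $1,775; Unit G2: $550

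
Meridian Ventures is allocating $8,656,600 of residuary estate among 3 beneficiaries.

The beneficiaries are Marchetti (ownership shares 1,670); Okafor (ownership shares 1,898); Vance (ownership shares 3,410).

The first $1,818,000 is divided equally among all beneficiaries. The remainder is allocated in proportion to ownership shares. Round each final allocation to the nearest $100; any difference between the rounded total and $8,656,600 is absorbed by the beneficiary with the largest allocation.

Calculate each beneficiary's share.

$1,818,000 shared equally gives $606,000 per beneficiary.
Remainder $6,838,600 by ownership shares (total 6,978): Marchetti 1,636,638.29 → $1,636,600; Okafor 1,860,083.52 → $1,860,100; Vance 3,341,878.19 → $3,341,900.
Totals: Marchetti $606,000 + $1,636,600 = $2,242,600; Okafor $606,000 + $1,860,100 = $2,466,100; Vance $606,000 + $3,341,900 = $3,947,900.

Marchetti: $2,242,600 · Okafor: $2,466,100 · Vance: $3,947,900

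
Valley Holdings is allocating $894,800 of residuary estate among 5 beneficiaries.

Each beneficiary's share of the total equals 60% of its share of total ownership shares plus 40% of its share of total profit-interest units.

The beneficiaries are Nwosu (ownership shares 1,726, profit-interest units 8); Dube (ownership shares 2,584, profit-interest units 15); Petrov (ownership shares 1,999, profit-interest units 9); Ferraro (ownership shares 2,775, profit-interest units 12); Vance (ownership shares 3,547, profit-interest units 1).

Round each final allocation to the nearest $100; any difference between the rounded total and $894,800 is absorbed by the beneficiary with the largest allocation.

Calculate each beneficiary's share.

Nwosu: $137,000 · Dube: $229,100 · Petrov: $156,600 · Ferraro: $213,400 · Vance: $158,700

Totals — ownership shares 12,631, profit-interest units 45.
Combined weights (60% ownership shares + 40% profit-interest units): Nwosu 0.1531; Dube 0.2561; Petrov 0.1750; Ferraro 0.2385; Vance 0.1774.
Pro-rata amounts: Nwosu 136,993.76; Dube 229,139.45; Petrov 156,551.39; Ferraro 213,396.56; Vance 158,718.83.
At nearest $100: Nwosu $137,000; Dube $229,100; Petrov $156,600; Ferraro $213,400; Vance $158,700. Sum = $894,800.
No rounding difference to absorb.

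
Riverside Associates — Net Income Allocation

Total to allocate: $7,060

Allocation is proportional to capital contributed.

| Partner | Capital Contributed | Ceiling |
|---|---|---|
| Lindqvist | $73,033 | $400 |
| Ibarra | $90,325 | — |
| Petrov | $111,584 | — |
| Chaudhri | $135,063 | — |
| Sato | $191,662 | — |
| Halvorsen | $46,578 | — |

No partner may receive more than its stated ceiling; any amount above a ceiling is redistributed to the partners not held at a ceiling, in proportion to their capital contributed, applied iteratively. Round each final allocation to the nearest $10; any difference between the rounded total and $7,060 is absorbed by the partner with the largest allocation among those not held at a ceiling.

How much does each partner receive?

Lindqvist: $400 · Ibarra: $1,050 · Petrov: $1,290 · Chaudhri: $1,560 · Sato: $2,220 · Halvorsen: $540

Capital contributed total: 648,245.
Unconstrained shares: Lindqvist 795.40; Ibarra 983.72; Petrov 1,215.26; Chaudhri 1,470.96; Sato 2,087.38; Halvorsen 507.28.
Held at cap: Lindqvist ($400); residual $6,660 reallocated over remaining capital contributed 575,212.
Redistributed shares: Ibarra 1,045.81 → $1,050; Petrov 1,291.96 → $1,290; Chaudhri 1,563.81 → $1,560; Sato 2,219.13 → $2,220; Halvorsen 539.30 → $540.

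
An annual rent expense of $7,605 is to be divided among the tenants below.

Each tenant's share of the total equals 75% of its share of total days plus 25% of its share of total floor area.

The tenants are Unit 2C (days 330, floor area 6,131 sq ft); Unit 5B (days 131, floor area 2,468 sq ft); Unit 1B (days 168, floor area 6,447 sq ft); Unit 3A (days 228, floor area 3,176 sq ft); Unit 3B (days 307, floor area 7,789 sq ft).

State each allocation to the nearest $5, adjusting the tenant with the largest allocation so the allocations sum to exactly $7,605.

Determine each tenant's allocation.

Unit 2C: $2,065 · Unit 5B: $820 · Unit 1B: $1,295 · Unit 3A: $1,350 · Unit 3B: $2,075

Days total 1,164; floor area total 26,011.
Blended shares (75% days + 25% floor area): Unit 2C 0.2716; Unit 5B 0.1081; Unit 1B 0.1702; Unit 3A 0.1774; Unit 3B 0.2727.
Unrounded shares: Unit 2C 2,065.18; Unit 5B 822.31; Unit 1B 1,294.46; Unit 3A 1,349.38; Unit 3B 2,073.67.
At nearest $5: Unit 2C $2,065; Unit 5B $820; Unit 1B $1,295; Unit 3A $1,350; Unit 3B $2,075. Sum = $7,605.
Sum already equals the total — no adjustment.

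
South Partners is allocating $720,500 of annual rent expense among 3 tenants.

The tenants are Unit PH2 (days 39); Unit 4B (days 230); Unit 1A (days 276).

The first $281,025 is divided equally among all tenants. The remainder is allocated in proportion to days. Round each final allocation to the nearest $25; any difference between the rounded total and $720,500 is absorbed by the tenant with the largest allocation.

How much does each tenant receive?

Unit PH2: $125,125; Unit 4B: $279,150; Unit 1A: $316,225

First tranche $281,025 split equally: $93,675 each.
Remainder $439,475 by days (total 545): Unit PH2 31,448.67 → $31,450; Unit 4B 185,466.51 → $185,475; Unit 1A 222,559.82 → $222,550.
Totals: Unit PH2 $93,675 + $31,450 = $125,125; Unit 4B $93,675 + $185,475 = $279,150; Unit 1A $93,675 + $222,550 = $316,225.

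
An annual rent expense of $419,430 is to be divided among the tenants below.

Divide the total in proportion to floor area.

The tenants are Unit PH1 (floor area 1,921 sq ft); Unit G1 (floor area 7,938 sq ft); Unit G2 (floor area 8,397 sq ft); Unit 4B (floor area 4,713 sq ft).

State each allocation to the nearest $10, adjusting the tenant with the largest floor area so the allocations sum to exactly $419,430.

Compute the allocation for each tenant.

Sum of floor area: 1,921 + 7,938 + 8,397 + 4,713 = 22,969.
Proportional shares: Unit PH1 35,078.80; Unit G1 144,953.43; Unit G2 153,335.09; Unit 4B 86,062.68.
At nearest $10: Unit PH1 $35,080; Unit G1 $144,950; Unit G2 $153,340; Unit 4B $86,060. Sum = $419,430.
No rounding difference to absorb.

Unit PH1: $35,080; Unit G1: $144,950; Unit G2: $153,340; Unit 4B: $86,060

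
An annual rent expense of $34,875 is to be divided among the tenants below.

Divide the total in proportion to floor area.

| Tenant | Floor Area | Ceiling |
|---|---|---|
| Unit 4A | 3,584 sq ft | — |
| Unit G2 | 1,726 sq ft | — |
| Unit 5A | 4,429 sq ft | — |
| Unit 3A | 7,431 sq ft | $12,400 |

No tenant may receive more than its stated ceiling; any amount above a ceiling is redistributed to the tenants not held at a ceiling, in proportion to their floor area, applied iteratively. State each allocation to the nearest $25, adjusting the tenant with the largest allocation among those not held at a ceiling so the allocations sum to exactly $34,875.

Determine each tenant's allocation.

Combined floor area = 17,170.
Proportional shares (ignoring caps): Unit 4A 7,279.67; Unit G2 3,505.78; Unit 5A 8,996.00; Unit 3A 15,093.54.
Held at cap: Unit 3A ($12,400); remaining pool $22,475 reallocated over remaining floor area 9,739.
Shares after redistribution: Unit 4A 8,270.91 → $8,275; Unit G2 3,983.15 → $3,975; Unit 5A 10,220.94 → $10,225.

Unit 4A: $8,275; Unit G2: $3,975; Unit 5A: $10,225; Unit 3A: $12,400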